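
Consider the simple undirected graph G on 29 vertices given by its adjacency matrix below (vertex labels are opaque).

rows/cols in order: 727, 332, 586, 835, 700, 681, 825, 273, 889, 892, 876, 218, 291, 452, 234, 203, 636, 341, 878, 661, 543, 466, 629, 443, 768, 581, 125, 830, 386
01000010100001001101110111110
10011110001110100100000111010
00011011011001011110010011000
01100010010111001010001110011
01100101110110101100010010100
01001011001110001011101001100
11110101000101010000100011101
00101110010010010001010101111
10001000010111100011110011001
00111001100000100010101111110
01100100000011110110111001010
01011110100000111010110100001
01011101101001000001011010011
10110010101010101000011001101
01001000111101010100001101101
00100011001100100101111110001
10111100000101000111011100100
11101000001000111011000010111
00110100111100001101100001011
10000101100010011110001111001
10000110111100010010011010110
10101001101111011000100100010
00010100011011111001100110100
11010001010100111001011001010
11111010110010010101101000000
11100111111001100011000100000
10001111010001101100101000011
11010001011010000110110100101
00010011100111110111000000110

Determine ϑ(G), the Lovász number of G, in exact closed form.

Vertex 661 has 14 neighbors: 727, 681, 273, 889, 291, 203, 636, 341, 878, 629, 443, 768, 581, 386.
deg(581) = 14; N(581) = {727, 332, 586, 681, 825, 273, 889, 892, 876, 452, 234, 878, 661, 443}.
N(892) = {586, 835, 700, 273, 889, 234, 878, 543, 629, 443, 768, 581, 125, 830}, |N(892)| = 14.
N(636) = {727, 586, 835, 700, 681, 218, 452, 341, 878, 661, 466, 629, 443, 125}, |N(636)| = 14.
Regular of degree 14 on 29 vertices: Paley(29): SR with (k,λ,μ)=(14,6,7).
The 3 distinct eigenvalues: [14.0, 2.19258, -3.19258].
With N=29: ϑ(G) = 29·(-(-sqrt(29)/2 - 1/2))/(14−(-sqrt(29)/2 - 1/2)) = sqrt(29).
ϑ(G) ≈ 5.385164807.

sqrt(29)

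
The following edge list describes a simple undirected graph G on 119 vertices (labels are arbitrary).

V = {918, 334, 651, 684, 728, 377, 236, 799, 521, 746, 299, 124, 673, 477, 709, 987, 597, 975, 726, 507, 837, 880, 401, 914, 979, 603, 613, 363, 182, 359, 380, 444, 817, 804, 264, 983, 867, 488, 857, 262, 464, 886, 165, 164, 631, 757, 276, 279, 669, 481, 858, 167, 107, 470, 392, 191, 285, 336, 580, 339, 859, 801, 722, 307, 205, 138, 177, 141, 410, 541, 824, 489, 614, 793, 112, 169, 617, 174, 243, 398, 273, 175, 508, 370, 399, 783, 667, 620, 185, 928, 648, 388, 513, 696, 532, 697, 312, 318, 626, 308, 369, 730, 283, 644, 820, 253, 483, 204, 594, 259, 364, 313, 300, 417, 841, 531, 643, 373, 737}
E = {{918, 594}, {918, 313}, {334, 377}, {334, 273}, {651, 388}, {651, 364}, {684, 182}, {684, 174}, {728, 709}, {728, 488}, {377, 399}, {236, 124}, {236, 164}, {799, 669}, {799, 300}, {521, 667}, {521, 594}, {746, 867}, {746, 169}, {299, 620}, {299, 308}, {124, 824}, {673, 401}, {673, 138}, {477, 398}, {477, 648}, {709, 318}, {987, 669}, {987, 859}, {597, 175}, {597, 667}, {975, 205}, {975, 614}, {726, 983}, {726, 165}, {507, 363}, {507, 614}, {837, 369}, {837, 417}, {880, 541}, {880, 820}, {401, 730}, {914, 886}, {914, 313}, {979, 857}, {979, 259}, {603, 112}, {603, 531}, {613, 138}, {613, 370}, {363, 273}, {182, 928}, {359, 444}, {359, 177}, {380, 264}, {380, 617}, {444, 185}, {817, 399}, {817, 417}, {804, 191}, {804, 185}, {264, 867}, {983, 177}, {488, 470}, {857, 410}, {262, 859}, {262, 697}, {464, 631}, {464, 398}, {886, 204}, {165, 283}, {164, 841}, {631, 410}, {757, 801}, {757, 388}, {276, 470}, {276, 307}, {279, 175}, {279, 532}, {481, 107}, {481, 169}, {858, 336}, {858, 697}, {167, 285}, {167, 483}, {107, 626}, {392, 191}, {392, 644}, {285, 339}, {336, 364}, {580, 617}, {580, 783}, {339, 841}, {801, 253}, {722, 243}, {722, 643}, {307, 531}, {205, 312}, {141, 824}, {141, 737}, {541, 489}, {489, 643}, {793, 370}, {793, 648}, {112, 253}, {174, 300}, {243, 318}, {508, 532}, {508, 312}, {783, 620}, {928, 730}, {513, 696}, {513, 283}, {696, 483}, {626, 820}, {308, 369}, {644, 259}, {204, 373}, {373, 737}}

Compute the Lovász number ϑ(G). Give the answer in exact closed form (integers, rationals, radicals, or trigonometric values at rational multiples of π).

119*cos(pi/119)/(cos(pi/119) + 1)

Vertex 859 has 2 neighbors: 987, 262.
N(339) = {285, 841}, |N(339)| = 2.
Vertex 837 has 2 neighbors: 369, 417.
Vertex 669 has 2 neighbors: 799, 987.
119-vertex 2-regular graph: a single 119-cycle (edge-transitive).
spec(A) ≈ [2.0, 1.99721, 1.98886, 1.97496, 1.95556, 1.93071, 1.90047, 1.86494, 1.82422, 1.7784, 1.72763, 1.67205, 1.6118, 1.54707, 1.47802, 1.40485, 1.32776, 1.24698, 1.16272, 1.07522, 0.98472, 0.89148, 0.79575, 0.6978, 0.59791, 0.49636, 0.39342, 0.28938, 0.18454, 0.07918, -0.0264, -0.1319, -0.23704, -0.34152, -0.44504, -0.54733, -0.64808, -0.74704, -0.84391, -0.93843, -1.03033, -1.11936, -1.20527, -1.28782, -1.36678, -1.44194, -1.51307, -1.57999, -1.6425, -1.70043, -1.75363, -1.80194, -1.84522, -1.88337, -1.91626, -1.94381, -1.96595, -1.9826, -1.99373, -1.9993] (distinct, 5 d.p.).
ϑ = −N·λ_min/(λ_max−λ_min) = −119·(-2*cos(pi/119))/(2−(-2*cos(pi/119))) = 119*cos(pi/119)/(cos(pi/119) + 1).
= 59.4896… (decimal).
Lovász sandwich 59 ≤ 119*cos(pi/119)/(cos(pi/119) + 1) ≤ 60: both strict.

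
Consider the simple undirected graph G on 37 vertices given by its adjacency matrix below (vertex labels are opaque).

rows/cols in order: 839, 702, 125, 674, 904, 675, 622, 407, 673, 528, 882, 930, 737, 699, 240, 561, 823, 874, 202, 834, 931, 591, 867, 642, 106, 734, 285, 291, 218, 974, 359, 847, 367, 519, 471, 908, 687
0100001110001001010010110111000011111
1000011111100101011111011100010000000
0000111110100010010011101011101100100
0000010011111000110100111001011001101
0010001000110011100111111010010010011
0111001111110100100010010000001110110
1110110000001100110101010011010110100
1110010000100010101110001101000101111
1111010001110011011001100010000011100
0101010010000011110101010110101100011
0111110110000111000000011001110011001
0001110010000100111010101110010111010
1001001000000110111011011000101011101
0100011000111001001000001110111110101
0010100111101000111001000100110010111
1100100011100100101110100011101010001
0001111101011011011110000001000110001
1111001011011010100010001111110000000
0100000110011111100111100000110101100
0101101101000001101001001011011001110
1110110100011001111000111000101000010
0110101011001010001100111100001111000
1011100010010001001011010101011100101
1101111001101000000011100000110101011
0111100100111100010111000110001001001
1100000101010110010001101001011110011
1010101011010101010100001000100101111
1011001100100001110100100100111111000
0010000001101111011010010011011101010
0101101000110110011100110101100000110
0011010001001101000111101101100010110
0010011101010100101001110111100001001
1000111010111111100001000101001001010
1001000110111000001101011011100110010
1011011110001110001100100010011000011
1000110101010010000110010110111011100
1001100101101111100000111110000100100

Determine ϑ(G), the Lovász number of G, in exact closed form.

sqrt(37)

N(561) = {839, 702, 904, 673, 528, 882, 699, 823, 202, 834, 931, 867, 285, 291, 218, 359, 367, 687}, |N(561)| = 18.
N(974) = {702, 674, 904, 622, 882, 930, 699, 240, 874, 202, 834, 867, 642, 734, 291, 218, 471, 908}, |N(974)| = 18.
deg(674) = 18; N(674) = {675, 673, 528, 882, 930, 737, 823, 874, 834, 867, 642, 106, 291, 974, 359, 519, 471, 687}.
Vertex 291 has 18 neighbors: 839, 125, 674, 622, 407, 882, 561, 823, 874, 834, 867, 734, 218, 974, 359, 847, 367, 519.
18-regular, N=37; Paley(37): SR with (k,λ,μ)=(18,8,9).
Distinct eigenvalues (to 6 d.p.): [18.0, 2.541381, -3.541381].
λ_max=18, λ_min=-sqrt(37)/2 - 1/2; ϑ = −37·λ_min/(λ_max−λ_min) = sqrt(37).
Numerically 6.0827625.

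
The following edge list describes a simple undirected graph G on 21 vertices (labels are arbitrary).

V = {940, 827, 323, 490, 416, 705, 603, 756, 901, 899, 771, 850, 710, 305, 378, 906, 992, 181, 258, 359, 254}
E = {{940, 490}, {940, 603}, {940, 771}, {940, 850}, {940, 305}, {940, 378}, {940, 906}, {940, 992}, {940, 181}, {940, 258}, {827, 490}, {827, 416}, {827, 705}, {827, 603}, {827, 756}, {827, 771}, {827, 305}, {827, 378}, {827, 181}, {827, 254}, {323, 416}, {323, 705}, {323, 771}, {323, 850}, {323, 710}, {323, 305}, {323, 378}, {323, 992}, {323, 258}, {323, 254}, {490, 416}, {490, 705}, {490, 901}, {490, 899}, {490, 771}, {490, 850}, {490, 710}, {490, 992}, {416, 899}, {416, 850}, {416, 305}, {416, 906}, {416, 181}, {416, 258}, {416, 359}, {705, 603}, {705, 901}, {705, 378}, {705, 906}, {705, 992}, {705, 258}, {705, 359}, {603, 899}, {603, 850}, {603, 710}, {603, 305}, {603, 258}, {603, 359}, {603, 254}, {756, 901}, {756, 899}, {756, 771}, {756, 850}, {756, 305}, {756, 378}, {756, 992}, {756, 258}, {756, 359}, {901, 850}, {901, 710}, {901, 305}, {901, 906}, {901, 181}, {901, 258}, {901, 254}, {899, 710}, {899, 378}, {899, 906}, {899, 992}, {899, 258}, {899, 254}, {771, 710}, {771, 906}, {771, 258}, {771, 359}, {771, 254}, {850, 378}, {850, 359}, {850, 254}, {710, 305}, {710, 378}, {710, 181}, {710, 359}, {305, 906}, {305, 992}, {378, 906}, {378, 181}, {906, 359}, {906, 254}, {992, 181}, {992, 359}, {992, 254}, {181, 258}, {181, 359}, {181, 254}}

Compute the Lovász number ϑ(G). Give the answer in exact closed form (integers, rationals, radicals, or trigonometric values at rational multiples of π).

N(899) = {490, 416, 603, 756, 710, 378, 906, 992, 258, 254}, |N(899)| = 10.
deg(906) = 10; N(906) = {940, 416, 705, 901, 899, 771, 305, 378, 359, 254}.
N(710) = {323, 490, 603, 901, 899, 771, 305, 378, 181, 359}, |N(710)| = 10.
deg(603) = 10; N(603) = {940, 827, 705, 899, 850, 710, 305, 258, 359, 254}.
Every vertex has degree 10 (N=21); Kneser K(7,2) on C(7,2)=21 vertices.
spec(A) ≈ [10.0, 1.0, -4.0] (distinct, 3 d.p.).
−21·(-4) / ((10)−(-4)) = 6 = ϑ(G).
Numerically 6.0000.

6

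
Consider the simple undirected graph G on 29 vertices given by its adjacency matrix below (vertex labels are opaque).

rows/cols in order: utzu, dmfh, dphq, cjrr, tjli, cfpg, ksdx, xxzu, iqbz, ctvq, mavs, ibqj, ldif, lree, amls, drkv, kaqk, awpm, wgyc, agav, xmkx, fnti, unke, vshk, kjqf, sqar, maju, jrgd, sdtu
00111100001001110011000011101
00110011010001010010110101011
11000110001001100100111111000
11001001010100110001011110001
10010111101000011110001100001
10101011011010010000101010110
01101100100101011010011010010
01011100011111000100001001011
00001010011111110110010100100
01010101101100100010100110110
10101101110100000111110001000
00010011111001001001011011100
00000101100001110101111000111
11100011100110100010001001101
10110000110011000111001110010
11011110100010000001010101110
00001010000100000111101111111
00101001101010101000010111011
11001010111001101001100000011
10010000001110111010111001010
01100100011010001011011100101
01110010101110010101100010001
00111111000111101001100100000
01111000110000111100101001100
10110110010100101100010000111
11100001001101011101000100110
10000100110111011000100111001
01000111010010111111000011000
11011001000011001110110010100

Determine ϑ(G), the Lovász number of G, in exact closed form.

sqrt(29)

Vertex kjqf has 14 neighbors: utzu, dphq, cjrr, cfpg, ksdx, ctvq, ibqj, amls, kaqk, awpm, fnti, maju, jrgd, sdtu.
deg(xxzu) = 14; N(xxzu) = {dmfh, cjrr, tjli, cfpg, ctvq, mavs, ibqj, ldif, lree, awpm, unke, sqar, jrgd, sdtu}.
N(iqbz) = {tjli, ksdx, ctvq, mavs, ibqj, ldif, lree, amls, drkv, awpm, wgyc, fnti, vshk, maju}, |N(iqbz)| = 14.
Vertex utzu has 14 neighbors: dphq, cjrr, tjli, cfpg, mavs, lree, amls, drkv, wgyc, agav, kjqf, sqar, maju, sdtu.
Every vertex has degree 14 (N=29); Paley(29): SR with (k,λ,μ)=(14,6,7).
spec(A) ≈ [14.0, 2.192582, -3.192582] (distinct, 6 d.p.).
Lovász: ϑ = −29(-sqrt(29)/2 - 1/2)/(14+-(-sqrt(29)/2 - 1/2)) = sqrt(29).
Numerically 5.385165.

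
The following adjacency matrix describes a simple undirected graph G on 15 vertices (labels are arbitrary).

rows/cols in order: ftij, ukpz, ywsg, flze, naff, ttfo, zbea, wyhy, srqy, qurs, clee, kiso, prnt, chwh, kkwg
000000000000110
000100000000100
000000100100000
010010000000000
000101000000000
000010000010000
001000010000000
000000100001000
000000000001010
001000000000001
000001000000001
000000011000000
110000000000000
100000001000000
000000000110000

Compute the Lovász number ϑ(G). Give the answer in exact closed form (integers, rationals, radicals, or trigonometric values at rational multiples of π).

deg(ukpz) = 2; N(ukpz) = {flze, prnt}.
deg(kkwg) = 2; N(kkwg) = {qurs, clee}.
deg(chwh) = 2; N(chwh) = {ftij, srqy}.
Vertex kiso has 2 neighbors: wyhy, srqy.
2-regular, N=15; a single 15-cycle (edge-transitive).
A has 8 distinct eigenvalues ≈ [2.0, 1.827, 1.338, 0.618, -0.209, -1.0, -1.618, -1.956].
ϑ = −N·λ_min/(λ_max−λ_min) = −15·(-2*cos(pi/15))/(2−(-2*cos(pi/15))) = 15*cos(pi/15)/(cos(pi/15) + 1).
ϑ(G) ≈ 7.4171.
Sandwich: α(G)=7 ≤ ϑ(G)=15*cos(pi/15)/(cos(pi/15) + 1) ≤ χ(Ḡ)=8 (both strict).

15*cos(pi/15)/(cos(pi/15) + 1)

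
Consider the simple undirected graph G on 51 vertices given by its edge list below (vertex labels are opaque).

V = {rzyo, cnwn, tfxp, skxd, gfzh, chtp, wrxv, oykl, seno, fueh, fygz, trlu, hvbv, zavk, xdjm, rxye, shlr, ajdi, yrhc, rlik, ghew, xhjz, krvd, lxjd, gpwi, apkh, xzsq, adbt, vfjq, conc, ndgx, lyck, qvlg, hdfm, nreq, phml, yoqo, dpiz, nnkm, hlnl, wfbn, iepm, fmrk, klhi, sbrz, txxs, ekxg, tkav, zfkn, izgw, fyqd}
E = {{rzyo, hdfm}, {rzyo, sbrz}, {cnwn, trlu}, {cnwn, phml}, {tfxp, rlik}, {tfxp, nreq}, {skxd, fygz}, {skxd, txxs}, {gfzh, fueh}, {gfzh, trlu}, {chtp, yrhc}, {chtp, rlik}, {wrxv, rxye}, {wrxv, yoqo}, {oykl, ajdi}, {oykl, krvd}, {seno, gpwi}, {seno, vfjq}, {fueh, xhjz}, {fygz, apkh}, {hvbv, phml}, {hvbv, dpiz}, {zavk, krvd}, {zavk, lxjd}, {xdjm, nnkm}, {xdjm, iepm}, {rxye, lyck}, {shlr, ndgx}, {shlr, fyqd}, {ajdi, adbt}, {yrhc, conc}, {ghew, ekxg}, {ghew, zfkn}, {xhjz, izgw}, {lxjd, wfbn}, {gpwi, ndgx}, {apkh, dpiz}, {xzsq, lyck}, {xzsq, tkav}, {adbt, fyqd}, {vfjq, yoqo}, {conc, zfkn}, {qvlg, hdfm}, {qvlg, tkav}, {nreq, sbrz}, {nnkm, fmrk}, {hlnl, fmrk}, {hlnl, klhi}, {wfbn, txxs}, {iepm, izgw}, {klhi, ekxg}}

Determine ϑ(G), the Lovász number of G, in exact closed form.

Vertex skxd has 2 neighbors: fygz, txxs.
deg(izgw) = 2; N(izgw) = {xhjz, iepm}.
N(nreq) = {tfxp, sbrz}, |N(nreq)| = 2.
Vertex zfkn has 2 neighbors: ghew, conc.
deg(v) = 2 for all v (|V|=51); this is C_{51}, the 51-cycle.
Distinct eigenvalues (to 3 d.p.): [2.0, 1.985, 1.94, 1.865, 1.762, 1.632, 1.478, 1.301, 1.105, 0.891, 0.665, 0.428, 0.185, -0.062, -0.307, -0.547, -0.78, -1.0, -1.205, -1.392, -1.558, -1.7, -1.817, -1.906, -1.966, -1.996].
With N=51: ϑ(G) = 51·(-(-1)*2*cos(pi/51))/(2−(-2*cos(pi/51))) = 51*cos(pi/51)/(cos(pi/51) + 1).
= 25.4757945… (decimal).
Check 25 ≤ 51*cos(pi/51)/(cos(pi/51) + 1) ≤ 26: both strict.

51*cos(pi/51)/(cos(pi/51) + 1)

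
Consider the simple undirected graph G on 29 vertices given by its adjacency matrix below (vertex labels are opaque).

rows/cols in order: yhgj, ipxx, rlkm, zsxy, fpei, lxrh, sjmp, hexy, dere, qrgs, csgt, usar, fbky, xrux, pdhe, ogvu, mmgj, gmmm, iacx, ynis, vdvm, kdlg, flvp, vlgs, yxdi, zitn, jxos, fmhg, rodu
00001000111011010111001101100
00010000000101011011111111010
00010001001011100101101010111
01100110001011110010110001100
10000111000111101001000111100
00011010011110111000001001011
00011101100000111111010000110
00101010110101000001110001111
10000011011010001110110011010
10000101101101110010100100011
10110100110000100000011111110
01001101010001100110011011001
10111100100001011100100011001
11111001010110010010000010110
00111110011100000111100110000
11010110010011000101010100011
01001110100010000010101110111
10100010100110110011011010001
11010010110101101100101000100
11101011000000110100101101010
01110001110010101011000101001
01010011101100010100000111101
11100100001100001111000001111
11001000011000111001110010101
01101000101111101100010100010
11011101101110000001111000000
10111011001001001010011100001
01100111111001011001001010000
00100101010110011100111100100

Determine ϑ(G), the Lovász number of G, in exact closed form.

deg(usar) = 14; N(usar) = {ipxx, fpei, lxrh, hexy, qrgs, xrux, pdhe, gmmm, iacx, kdlg, flvp, yxdi, zitn, rodu}.
Vertex gmmm has 14 neighbors: yhgj, rlkm, sjmp, dere, usar, fbky, pdhe, ogvu, iacx, ynis, kdlg, flvp, yxdi, rodu.
N(sjmp) = {zsxy, fpei, lxrh, hexy, dere, pdhe, ogvu, mmgj, gmmm, iacx, ynis, kdlg, jxos, fmhg}, |N(sjmp)| = 14.
N(lxrh) = {zsxy, fpei, sjmp, qrgs, csgt, usar, fbky, pdhe, ogvu, mmgj, flvp, zitn, fmhg, rodu}, |N(lxrh)| = 14.
29-vertex 14-regular graph: SR(29,14,6,7) — a Paley graph.
spec(A) ≈ [14.0, 2.193, -3.193] (distinct, 3 d.p.).
With N=29: ϑ(G) = 29·(-(-sqrt(29)/2 - 1/2))/(14−(-sqrt(29)/2 - 1/2)) = sqrt(29).
= 5.385164807… (decimal).

sqrt(29)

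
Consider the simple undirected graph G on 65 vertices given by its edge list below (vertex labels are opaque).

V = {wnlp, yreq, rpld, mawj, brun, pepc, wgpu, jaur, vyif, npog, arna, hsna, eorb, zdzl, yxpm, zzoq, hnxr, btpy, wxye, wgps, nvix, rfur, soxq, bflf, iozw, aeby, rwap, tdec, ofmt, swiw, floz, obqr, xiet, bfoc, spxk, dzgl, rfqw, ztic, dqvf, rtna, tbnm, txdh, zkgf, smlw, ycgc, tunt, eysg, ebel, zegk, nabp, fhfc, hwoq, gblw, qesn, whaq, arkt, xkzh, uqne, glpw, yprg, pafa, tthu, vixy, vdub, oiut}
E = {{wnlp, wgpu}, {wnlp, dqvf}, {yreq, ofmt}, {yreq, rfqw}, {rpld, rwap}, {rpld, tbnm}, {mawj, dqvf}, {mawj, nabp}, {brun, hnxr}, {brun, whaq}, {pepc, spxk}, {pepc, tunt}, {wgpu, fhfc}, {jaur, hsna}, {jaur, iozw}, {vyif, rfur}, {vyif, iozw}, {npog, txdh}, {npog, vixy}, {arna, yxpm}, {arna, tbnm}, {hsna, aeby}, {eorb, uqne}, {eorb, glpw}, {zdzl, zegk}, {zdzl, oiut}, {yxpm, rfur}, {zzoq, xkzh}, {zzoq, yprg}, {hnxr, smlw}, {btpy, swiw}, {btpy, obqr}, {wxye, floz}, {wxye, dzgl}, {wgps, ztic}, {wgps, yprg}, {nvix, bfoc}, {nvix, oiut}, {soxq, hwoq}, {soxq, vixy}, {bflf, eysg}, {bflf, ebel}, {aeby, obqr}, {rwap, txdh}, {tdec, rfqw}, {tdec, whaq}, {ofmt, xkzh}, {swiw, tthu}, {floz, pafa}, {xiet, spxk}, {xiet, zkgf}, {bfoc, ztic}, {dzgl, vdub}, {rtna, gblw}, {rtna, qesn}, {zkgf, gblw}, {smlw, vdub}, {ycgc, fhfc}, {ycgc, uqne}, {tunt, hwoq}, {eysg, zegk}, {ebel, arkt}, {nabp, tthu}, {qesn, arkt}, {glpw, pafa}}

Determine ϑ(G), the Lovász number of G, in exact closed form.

deg(qesn) = 2; N(qesn) = {rtna, arkt}.
Vertex txdh has 2 neighbors: npog, rwap.
N(jaur) = {hsna, iozw}, |N(jaur)| = 2.
deg(hwoq) = 2; N(hwoq) = {soxq, tunt}.
G on 65 vertices is 2-regular; this is C_{65}, the 65-cycle.
Distinct eigenvalues (to 3 d.p.): [2.0, 1.991, 1.963, 1.916, 1.852, 1.771, 1.673, 1.559, 1.431, 1.29, 1.136, 0.972, 0.799, 0.618, 0.432, 0.241, 0.048, -0.145, -0.337, -0.525, -0.709, -0.886, -1.055, -1.214, -1.362, -1.497, -1.618, -1.724, -1.814, -1.887, -1.942, -1.979, -1.998].
Lovász: ϑ = −65(-2*cos(pi/65))/(2+-(-1)*2*cos(pi/65)) = 65*cos(pi/65)/(cos(pi/65) + 1).
≈ 32.48101260 (to 8 d.p.).
Sandwich: α(G)=32 ≤ ϑ(G)=65*cos(pi/65)/(cos(pi/65) + 1) ≤ χ(Ḡ)=33 (both strict).

65*cos(pi/65)/(cos(pi/65) + 1)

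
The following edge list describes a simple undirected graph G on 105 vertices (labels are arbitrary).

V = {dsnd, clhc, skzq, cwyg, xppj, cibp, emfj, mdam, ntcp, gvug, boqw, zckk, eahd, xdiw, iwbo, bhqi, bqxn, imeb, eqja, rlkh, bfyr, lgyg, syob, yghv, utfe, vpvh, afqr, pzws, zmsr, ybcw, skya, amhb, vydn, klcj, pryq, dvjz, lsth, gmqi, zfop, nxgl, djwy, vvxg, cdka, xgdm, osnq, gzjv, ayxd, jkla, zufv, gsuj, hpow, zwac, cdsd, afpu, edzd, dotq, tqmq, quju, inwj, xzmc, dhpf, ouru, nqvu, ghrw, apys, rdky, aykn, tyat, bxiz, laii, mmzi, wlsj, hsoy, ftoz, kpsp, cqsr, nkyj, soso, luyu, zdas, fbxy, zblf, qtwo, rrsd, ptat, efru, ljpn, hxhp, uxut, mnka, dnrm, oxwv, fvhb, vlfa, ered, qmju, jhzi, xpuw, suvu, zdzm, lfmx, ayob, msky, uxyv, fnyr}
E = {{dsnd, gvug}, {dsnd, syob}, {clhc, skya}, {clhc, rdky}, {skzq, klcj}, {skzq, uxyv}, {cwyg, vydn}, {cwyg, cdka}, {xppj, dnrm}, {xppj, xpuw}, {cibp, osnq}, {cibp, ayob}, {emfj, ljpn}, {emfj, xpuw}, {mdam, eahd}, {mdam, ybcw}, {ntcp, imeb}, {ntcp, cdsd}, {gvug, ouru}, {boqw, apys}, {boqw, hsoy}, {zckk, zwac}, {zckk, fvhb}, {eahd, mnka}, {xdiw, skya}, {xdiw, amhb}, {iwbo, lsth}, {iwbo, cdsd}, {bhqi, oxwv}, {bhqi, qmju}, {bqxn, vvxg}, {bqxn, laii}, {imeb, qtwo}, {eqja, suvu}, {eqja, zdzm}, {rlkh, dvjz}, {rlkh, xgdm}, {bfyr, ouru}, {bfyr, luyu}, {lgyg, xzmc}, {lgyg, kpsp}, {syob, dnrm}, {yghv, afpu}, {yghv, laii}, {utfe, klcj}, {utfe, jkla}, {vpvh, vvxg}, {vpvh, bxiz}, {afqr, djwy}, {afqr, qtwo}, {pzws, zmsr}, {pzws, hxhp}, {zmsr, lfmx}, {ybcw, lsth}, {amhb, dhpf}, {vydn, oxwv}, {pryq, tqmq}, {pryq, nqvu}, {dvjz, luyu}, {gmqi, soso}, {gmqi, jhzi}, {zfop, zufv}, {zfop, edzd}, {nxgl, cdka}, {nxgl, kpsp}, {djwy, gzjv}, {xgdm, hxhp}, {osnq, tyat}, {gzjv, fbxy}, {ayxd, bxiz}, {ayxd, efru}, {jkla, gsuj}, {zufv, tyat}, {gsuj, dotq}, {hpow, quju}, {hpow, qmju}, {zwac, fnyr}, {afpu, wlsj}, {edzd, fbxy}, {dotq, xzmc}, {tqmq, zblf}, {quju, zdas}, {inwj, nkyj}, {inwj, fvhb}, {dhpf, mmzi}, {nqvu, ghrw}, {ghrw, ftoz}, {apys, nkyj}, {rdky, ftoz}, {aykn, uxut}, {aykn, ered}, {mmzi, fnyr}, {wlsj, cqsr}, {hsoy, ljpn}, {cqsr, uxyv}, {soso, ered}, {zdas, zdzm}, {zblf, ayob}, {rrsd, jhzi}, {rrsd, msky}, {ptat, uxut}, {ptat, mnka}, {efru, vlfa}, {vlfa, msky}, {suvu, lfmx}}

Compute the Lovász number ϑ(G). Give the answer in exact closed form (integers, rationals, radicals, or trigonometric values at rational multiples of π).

105*cos(pi/105)/(cos(pi/105) + 1)

N(fvhb) = {zckk, inwj}, |N(fvhb)| = 2.
deg(ered) = 2; N(ered) = {aykn, soso}.
Vertex ftoz has 2 neighbors: ghrw, rdky.
Vertex zdzm has 2 neighbors: eqja, zdas.
Every vertex has degree 2 (N=105); this is C_{105}, the 105-cycle.
A has 53 distinct eigenvalues ≈ [2.0, 1.99642, 1.985694, 1.967859, 1.94298, 1.911146, 1.87247, 1.827091, 1.775172, 1.716898, 1.652478, 1.582142, 1.506143, 1.424752, 1.338261, 1.24698, 1.151234, 1.051368, 0.947737, 0.840714, 0.730682, 0.618034, 0.503174, 0.386512, 0.268467, 0.14946, 0.029919, -0.08973, -0.209057, -0.327636, -0.445042, -0.560855, -0.67466, -0.78605, -0.894626, -1.0, -1.101794, -1.199644, -1.293199, -1.382125, -1.466104, -1.544834, -1.618034, -1.685442, -1.746816, -1.801938, -1.850609, -1.892655, -1.927926, -1.956295, -1.977662, -1.991949, -1.999105].
λ_max=2, λ_min=-2*cos(pi/105); ϑ = −105·λ_min/(λ_max−λ_min) = 105*cos(pi/105)/(cos(pi/105) + 1).
≈ 52.4882 (to 4 d.p.).
52 ≤ 105*cos(pi/105)/(cos(pi/105) + 1) ≤ 53: both strict.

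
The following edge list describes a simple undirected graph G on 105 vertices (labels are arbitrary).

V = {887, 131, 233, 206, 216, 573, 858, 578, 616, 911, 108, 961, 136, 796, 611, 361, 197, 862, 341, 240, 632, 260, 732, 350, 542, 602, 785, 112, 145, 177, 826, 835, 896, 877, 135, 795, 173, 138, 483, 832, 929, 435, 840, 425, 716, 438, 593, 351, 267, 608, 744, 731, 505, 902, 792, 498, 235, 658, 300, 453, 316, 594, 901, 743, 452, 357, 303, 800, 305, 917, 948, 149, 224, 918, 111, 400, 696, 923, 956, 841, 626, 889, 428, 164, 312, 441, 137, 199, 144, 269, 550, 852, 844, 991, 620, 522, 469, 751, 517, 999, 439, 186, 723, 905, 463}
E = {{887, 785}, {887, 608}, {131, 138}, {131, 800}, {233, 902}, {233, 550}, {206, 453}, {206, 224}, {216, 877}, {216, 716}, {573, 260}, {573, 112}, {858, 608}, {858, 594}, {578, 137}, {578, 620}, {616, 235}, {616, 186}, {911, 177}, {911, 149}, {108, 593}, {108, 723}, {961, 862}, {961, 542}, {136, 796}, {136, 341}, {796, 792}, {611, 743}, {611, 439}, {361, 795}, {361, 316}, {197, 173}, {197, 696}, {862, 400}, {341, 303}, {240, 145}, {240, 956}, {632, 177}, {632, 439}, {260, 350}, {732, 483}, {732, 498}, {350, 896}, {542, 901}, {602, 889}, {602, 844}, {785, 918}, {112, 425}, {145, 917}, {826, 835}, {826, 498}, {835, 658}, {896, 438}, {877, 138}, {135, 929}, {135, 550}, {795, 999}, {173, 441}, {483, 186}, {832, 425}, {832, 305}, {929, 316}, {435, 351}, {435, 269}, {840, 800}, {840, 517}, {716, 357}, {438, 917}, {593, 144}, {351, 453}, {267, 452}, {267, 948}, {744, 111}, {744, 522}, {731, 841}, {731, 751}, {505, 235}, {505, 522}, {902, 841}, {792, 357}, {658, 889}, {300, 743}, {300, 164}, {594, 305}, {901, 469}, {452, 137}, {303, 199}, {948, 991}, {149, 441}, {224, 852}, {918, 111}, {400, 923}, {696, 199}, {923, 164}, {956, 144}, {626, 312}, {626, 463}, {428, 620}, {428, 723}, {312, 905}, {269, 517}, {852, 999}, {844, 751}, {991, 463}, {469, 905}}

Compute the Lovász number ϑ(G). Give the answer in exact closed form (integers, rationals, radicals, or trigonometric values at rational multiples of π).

105*cos(pi/105)/(cos(pi/105) + 1)

deg(840) = 2; N(840) = {800, 517}.
N(658) = {835, 889}, |N(658)| = 2.
Vertex 611 has 2 neighbors: 743, 439.
deg(902) = 2; N(902) = {233, 841}.
Every vertex has degree 2 (N=105); a single 105-cycle (edge-transitive).
Distinct eigenvalues (to 5 d.p.): [2.0, 1.99642, 1.98569, 1.96786, 1.94298, 1.91115, 1.87247, 1.82709, 1.77517, 1.7169, 1.65248, 1.58214, 1.50614, 1.42475, 1.33826, 1.24698, 1.15123, 1.05137, 0.94774, 0.84071, 0.73068, 0.61803, 0.50317, 0.38651, 0.26847, 0.14946, 0.02992, -0.08973, -0.20906, -0.32764, -0.44504, -0.56085, -0.67466, -0.78605, -0.89463, -1.0, -1.10179, -1.19964, -1.2932, -1.38213, -1.4661, -1.54483, -1.61803, -1.68544, -1.74682, -1.80194, -1.85061, -1.89265, -1.92793, -1.9563, -1.97766, -1.99195, -1.9991].
Lovász (edge-transitive): ϑ = −105·(-2*cos(pi/105))/((2)−(-2*cos(pi/105))) = 105*cos(pi/105)/(cos(pi/105) + 1).
Numerically 52.4882.
Sandwich: α(G)=52 ≤ ϑ(G)=105*cos(pi/105)/(cos(pi/105) + 1) ≤ χ(Ḡ)=53 (both strict).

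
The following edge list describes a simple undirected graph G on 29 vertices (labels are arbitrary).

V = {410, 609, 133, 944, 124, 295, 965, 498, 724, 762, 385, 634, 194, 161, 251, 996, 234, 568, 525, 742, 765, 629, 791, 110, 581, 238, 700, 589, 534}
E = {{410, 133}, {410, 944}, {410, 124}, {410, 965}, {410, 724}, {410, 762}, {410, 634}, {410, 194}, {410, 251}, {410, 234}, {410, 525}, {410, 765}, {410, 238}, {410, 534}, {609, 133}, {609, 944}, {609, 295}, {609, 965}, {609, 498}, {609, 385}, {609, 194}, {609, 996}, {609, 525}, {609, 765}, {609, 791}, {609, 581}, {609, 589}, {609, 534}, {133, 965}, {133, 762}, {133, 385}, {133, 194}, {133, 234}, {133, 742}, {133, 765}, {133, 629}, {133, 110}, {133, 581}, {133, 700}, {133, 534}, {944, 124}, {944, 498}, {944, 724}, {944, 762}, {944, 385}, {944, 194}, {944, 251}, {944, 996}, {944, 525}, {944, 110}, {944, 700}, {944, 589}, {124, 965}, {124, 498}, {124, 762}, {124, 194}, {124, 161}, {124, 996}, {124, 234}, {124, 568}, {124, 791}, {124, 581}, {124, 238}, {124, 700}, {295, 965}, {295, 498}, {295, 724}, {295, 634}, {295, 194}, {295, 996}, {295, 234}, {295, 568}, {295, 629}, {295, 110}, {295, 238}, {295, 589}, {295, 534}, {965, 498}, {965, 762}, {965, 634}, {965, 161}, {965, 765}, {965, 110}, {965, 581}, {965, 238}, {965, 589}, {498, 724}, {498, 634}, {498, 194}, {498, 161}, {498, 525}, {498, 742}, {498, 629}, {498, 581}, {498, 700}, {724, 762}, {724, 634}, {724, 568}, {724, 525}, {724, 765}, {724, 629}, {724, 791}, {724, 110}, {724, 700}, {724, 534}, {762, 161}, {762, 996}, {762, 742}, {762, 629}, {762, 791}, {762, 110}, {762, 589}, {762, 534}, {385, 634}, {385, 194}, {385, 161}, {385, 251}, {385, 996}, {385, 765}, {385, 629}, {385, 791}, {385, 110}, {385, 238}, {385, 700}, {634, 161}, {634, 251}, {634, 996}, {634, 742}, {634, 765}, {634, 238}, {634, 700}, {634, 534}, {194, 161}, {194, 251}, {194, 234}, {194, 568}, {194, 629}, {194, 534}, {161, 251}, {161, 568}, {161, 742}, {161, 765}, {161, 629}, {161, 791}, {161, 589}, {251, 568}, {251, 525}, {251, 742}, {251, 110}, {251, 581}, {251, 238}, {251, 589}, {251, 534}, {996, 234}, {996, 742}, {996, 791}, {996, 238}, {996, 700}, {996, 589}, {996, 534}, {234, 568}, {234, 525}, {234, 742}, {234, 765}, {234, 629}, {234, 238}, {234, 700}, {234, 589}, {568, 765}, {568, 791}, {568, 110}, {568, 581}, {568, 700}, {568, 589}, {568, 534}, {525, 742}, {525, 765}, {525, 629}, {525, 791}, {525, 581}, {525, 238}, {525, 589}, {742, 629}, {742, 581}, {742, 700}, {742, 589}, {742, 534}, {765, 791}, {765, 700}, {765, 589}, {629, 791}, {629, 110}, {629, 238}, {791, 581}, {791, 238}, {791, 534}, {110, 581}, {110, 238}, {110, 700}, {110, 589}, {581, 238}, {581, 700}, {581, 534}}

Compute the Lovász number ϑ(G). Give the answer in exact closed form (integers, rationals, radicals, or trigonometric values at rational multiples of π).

sqrt(29)

Vertex 110 has 14 neighbors: 133, 944, 295, 965, 724, 762, 385, 251, 568, 629, 581, 238, 700, 589.
Vertex 238 has 14 neighbors: 410, 124, 295, 965, 385, 634, 251, 996, 234, 525, 629, 791, 110, 581.
N(295) = {609, 965, 498, 724, 634, 194, 996, 234, 568, 629, 110, 238, 589, 534}, |N(295)| = 14.
Vertex 124 has 14 neighbors: 410, 944, 965, 498, 762, 194, 161, 996, 234, 568, 791, 581, 238, 700.
Every vertex has degree 14 (N=29); strongly regular (29,14,6,7).
spec(A) ≈ [14.0, 2.19258, -3.19258] (distinct, 5 d.p.).
−29·(-sqrt(29)/2 - 1/2) / ((14)−(-sqrt(29)/2 - 1/2)) = sqrt(29) = ϑ(G).
≈ 5.385164807 (to 9 d.p.).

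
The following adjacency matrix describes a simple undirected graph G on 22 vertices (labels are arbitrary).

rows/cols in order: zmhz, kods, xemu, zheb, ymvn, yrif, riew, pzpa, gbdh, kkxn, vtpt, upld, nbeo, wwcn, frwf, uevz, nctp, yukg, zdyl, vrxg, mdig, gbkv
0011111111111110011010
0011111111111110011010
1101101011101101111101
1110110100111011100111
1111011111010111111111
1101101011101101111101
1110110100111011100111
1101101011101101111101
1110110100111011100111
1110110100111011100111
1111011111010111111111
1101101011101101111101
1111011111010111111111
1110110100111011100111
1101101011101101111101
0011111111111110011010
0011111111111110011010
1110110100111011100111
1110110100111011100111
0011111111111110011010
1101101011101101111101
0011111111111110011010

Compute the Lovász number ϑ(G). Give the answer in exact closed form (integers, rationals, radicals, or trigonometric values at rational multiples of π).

7

Vertex riew has 15 neighbors: zmhz, kods, xemu, ymvn, yrif, pzpa, vtpt, upld, nbeo, frwf, uevz, nctp, vrxg, mdig, gbkv.
N(nbeo) = {zmhz, kods, xemu, zheb, yrif, riew, pzpa, gbdh, kkxn, upld, wwcn, frwf, uevz, nctp, yukg, zdyl, vrxg, mdig, gbkv}, |N(nbeo)| = 19.
N(yukg) = {zmhz, kods, xemu, ymvn, yrif, pzpa, vtpt, upld, nbeo, frwf, uevz, nctp, vrxg, mdig, gbkv}, |N(yukg)| = 15.
Vertex kods has 16 neighbors: xemu, zheb, ymvn, yrif, riew, pzpa, gbdh, kkxn, vtpt, upld, nbeo, wwcn, frwf, yukg, zdyl, mdig.
K_{7,6,6,3} (perfect); ϑ(G) = α(G) = max{7,6,6,3} = 7.
= 7.0000… (decimal).
Check 7 ≤ 7 ≤ 7: collapsed.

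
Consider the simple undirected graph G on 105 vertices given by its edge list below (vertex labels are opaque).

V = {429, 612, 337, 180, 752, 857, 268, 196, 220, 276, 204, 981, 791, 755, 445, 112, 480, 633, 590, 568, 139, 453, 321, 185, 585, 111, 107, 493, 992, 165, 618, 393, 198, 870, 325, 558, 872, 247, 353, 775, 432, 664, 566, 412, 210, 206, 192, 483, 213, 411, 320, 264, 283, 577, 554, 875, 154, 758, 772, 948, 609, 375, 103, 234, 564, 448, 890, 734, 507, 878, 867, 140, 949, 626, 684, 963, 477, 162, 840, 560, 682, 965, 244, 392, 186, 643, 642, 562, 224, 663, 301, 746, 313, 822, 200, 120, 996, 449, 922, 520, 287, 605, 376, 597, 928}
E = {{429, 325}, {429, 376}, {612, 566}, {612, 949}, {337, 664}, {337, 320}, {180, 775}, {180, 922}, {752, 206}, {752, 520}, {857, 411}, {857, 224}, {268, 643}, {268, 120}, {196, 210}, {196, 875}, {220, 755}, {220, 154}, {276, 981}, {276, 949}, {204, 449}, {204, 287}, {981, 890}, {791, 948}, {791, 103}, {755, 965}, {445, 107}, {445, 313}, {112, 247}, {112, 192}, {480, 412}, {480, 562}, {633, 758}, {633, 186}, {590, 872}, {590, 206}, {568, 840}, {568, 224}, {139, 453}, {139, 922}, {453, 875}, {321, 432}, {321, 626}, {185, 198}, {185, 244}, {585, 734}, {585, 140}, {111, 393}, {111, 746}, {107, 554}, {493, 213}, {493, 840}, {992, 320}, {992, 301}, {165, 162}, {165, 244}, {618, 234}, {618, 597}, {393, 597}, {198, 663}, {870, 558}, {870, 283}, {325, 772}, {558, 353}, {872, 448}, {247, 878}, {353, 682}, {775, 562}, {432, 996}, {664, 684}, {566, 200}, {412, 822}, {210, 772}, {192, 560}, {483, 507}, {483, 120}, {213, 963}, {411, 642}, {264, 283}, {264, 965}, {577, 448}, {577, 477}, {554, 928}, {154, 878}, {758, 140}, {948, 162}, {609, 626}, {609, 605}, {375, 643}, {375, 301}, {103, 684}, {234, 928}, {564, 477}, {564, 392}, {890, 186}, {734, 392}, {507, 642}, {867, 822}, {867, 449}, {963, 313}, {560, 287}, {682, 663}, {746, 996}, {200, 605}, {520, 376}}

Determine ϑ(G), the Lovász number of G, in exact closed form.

105*cos(pi/105)/(cos(pi/105) + 1)

deg(507) = 2; N(507) = {483, 642}.
N(376) = {429, 520}, |N(376)| = 2.
Vertex 922 has 2 neighbors: 180, 139.
N(200) = {566, 605}, |N(200)| = 2.
Regular of degree 2 on 105 vertices: a single 105-cycle (edge-transitive).
A has 53 distinct eigenvalues ≈ [2.0, 1.996, 1.986, 1.968, 1.943, 1.911, 1.872, 1.827, 1.775, 1.717, 1.652, 1.582, 1.506, 1.425, 1.338, 1.247, 1.151, 1.051, 0.948, 0.841, 0.731, 0.618, 0.503, 0.387, 0.268, 0.149, 0.03, -0.09, -0.209, -0.328, -0.445, -0.561, -0.675, -0.786, -0.895, -1.0, -1.102, -1.2, -1.293, -1.382, -1.466, -1.545, -1.618, -1.685, -1.747, -1.802, -1.851, -1.893, -1.928, -1.956, -1.978, -1.992, -1.999].
Lovász (edge-transitive): ϑ = −105·(-2*cos(pi/105))/((2)−(-2*cos(pi/105))) = 105*cos(pi/105)/(cos(pi/105) + 1).
ϑ(G) ≈ 52.4882.
Sandwich: α(G)=52 ≤ ϑ(G)=105*cos(pi/105)/(cos(pi/105) + 1) ≤ χ(Ḡ)=53 (both strict).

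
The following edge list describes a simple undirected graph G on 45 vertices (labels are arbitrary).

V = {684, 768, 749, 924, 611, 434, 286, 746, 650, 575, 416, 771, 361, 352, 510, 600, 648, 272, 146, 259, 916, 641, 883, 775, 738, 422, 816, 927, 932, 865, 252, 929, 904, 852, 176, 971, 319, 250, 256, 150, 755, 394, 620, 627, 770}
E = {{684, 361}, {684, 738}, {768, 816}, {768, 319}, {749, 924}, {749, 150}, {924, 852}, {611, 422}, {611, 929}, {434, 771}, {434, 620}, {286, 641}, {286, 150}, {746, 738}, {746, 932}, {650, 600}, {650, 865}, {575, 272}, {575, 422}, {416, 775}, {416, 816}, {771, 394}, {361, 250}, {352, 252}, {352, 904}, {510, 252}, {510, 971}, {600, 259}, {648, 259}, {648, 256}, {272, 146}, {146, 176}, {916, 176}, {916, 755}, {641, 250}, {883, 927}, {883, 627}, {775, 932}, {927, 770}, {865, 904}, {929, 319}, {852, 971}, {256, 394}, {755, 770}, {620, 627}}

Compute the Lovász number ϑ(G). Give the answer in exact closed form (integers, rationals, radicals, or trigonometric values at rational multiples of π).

N(650) = {600, 865}, |N(650)| = 2.
N(770) = {927, 755}, |N(770)| = 2.
N(510) = {252, 971}, |N(510)| = 2.
N(816) = {768, 416}, |N(816)| = 2.
45-vertex 2-regular graph: connected 2-regular on 45 ⇒ C_{45}.
Distinct eigenvalues (to 6 d.p.): [2.0, 1.980536, 1.922523, 1.827091, 1.696096, 1.532089, 1.338261, 1.118386, 0.876742, 0.618034, 0.347296, 0.069799, -0.209057, -0.483844, -0.749213, -1.0, -1.231323, -1.43868, -1.618034, -1.765895, -1.879385, -1.956295, -1.995128].
Lovász: ϑ = −45(-2*cos(pi/45))/(2+-(-1)*2*cos(pi/45)) = 45*cos(pi/45)/(cos(pi/45) + 1).
Numerically 22.4725621.
Lovász sandwich 22 ≤ 45*cos(pi/45)/(cos(pi/45) + 1) ≤ 23: both strict.

45*cos(pi/45)/(cos(pi/45) + 1)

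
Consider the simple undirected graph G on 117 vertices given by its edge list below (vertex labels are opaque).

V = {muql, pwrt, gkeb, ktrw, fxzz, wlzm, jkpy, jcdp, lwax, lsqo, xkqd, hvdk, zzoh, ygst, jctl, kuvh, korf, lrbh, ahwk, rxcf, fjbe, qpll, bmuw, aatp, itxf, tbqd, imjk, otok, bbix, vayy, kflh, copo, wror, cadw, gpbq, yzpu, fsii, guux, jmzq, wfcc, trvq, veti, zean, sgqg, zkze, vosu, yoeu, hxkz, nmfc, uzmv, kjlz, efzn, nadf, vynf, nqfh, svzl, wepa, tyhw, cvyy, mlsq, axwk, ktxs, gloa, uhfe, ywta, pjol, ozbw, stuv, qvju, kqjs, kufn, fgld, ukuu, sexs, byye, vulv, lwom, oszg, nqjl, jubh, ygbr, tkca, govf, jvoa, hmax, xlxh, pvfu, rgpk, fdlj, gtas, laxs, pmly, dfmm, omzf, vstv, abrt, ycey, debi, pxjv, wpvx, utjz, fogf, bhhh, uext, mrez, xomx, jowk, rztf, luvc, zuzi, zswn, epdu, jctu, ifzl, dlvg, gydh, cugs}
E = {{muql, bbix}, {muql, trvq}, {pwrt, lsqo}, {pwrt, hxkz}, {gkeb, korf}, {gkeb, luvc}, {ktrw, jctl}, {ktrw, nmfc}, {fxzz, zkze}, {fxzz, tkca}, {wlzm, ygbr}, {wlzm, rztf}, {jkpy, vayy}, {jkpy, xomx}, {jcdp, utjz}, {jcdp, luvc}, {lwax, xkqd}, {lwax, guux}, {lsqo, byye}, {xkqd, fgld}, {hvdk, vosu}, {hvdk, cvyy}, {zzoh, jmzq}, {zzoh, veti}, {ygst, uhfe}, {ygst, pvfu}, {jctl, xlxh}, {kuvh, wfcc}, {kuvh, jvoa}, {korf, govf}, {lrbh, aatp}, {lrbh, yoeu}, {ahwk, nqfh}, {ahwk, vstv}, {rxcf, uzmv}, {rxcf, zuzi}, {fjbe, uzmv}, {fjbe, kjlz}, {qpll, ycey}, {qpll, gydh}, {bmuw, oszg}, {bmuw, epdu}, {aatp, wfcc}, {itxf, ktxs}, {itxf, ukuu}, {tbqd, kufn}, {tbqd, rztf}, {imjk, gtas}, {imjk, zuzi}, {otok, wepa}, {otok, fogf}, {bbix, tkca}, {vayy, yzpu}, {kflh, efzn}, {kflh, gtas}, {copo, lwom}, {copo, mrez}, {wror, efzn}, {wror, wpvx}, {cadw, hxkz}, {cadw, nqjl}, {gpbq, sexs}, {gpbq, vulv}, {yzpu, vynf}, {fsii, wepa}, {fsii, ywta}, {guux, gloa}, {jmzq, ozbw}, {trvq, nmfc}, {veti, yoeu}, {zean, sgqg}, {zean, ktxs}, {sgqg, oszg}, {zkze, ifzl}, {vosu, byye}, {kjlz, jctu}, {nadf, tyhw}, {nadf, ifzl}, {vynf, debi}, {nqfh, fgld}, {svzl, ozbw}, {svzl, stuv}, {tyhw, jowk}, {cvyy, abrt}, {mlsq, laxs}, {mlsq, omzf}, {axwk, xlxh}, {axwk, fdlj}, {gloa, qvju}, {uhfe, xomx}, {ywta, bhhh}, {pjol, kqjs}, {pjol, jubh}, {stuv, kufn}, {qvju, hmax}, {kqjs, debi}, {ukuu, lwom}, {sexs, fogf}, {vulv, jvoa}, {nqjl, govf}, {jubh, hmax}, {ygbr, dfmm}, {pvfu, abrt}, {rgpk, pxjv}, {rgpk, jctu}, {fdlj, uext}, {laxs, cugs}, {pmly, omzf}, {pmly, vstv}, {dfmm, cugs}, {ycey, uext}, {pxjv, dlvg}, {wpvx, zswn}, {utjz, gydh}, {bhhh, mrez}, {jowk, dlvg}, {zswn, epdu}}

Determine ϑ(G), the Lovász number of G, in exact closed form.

Vertex kufn has 2 neighbors: tbqd, stuv.
Vertex yzpu has 2 neighbors: vayy, vynf.
Vertex uext has 2 neighbors: fdlj, ycey.
N(fgld) = {xkqd, nqfh}, |N(fgld)| = 2.
Regular of degree 2 on 117 vertices: a single 117-cycle (edge-transitive).
The 59 distinct eigenvalues: [2.0, 1.997117, 1.988475, 1.974101, 1.954034, 1.928333, 1.897073, 1.860343, 1.818249, 1.770912, 1.71847, 1.661072, 1.598886, 1.532089, 1.460875, 1.385449, 1.306028, 1.222842, 1.136129, 1.046142, 0.953137, 0.857385, 0.759161, 0.658748, 0.556435, 0.452518, 0.347296, 0.241073, 0.134155, 0.02685, -0.080532, -0.187682, -0.294291, -0.400051, -0.504658, -0.60781, -0.70921, -0.808564, -0.905588, -1.0, -1.091529, -1.179911, -1.264891, -1.346224, -1.423675, -1.497021, -1.566052, -1.630567, -1.69038, -1.74532, -1.795227, -1.839959, -1.879385, -1.913393, -1.941884, -1.964775, -1.982002, -1.993515, -1.999279].
λ_max=2, λ_min=-2*cos(pi/117); ϑ = −117·λ_min/(λ_max−λ_min) = 117*cos(pi/117)/(cos(pi/117) + 1).
ϑ(G) ≈ 58.4894543.
α=58, χ(Ḡ)=59; ϑ=117*cos(pi/117)/(cos(pi/117) + 1) lies between (both strict).

117*cos(pi/117)/(cos(pi/117) + 1)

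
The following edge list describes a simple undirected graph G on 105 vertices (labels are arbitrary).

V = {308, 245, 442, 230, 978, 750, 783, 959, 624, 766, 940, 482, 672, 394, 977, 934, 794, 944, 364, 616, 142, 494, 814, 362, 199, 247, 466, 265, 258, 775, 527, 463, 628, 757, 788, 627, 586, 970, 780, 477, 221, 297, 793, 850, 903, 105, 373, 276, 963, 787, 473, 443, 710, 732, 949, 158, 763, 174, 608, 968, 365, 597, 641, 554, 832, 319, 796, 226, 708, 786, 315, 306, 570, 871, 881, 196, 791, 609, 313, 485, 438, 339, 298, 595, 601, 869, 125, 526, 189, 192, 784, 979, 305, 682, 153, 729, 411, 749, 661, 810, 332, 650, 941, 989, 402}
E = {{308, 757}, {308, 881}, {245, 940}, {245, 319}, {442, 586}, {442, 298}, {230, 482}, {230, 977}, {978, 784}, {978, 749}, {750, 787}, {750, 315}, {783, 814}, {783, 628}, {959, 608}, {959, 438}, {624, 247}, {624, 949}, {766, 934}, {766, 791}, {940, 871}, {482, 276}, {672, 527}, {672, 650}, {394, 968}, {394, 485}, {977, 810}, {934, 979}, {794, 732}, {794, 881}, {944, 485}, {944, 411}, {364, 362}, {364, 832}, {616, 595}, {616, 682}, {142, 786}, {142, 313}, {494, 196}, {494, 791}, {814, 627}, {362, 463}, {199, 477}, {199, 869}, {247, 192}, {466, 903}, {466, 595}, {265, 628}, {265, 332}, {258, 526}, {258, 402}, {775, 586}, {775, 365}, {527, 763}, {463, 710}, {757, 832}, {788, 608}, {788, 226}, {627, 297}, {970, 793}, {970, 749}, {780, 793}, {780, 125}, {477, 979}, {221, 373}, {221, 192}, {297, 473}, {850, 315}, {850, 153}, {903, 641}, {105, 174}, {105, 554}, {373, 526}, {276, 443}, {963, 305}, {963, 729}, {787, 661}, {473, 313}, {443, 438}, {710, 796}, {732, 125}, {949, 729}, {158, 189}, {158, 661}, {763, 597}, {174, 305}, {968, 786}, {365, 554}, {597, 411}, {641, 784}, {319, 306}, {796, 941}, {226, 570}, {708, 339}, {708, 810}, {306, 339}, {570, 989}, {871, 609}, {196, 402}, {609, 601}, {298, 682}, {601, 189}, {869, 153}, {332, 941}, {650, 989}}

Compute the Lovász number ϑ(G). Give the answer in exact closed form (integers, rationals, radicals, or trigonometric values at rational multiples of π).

N(586) = {442, 775}, |N(586)| = 2.
N(466) = {903, 595}, |N(466)| = 2.
N(793) = {970, 780}, |N(793)| = 2.
deg(710) = 2; N(710) = {463, 796}.
deg(v) = 2 for all v (|V|=105); this is C_{105}, the 105-cycle.
A has 53 distinct eigenvalues ≈ [2.0, 1.99642, 1.98569, 1.96786, 1.94298, 1.91115, 1.87247, 1.82709, 1.77517, 1.7169, 1.65248, 1.58214, 1.50614, 1.42475, 1.33826, 1.24698, 1.15123, 1.05137, 0.94774, 0.84071, 0.73068, 0.61803, 0.50317, 0.38651, 0.26847, 0.14946, 0.02992, -0.08973, -0.20906, -0.32764, -0.44504, -0.56085, -0.67466, -0.78605, -0.89463, -1.0, -1.10179, -1.19964, -1.2932, -1.38213, -1.4661, -1.54483, -1.61803, -1.68544, -1.74682, -1.80194, -1.85061, -1.89265, -1.92793, -1.9563, -1.97766, -1.99195, -1.9991].
λ_max=2, λ_min=-2*cos(pi/105); ϑ = −105·λ_min/(λ_max−λ_min) = 105*cos(pi/105)/(cos(pi/105) + 1).
Numerically 52.48825.
Lovász sandwich 52 ≤ 105*cos(pi/105)/(cos(pi/105) + 1) ≤ 53: both strict.

105*cos(pi/105)/(cos(pi/105) + 1)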